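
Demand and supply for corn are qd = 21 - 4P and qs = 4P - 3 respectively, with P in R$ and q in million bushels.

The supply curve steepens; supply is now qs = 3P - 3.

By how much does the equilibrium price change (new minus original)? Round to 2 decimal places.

Solve the original market: 21 - 4P = 4P - 3, hence P = 3 and q = 9.
The new curves are qd = 21 - 4P (demand) and qs = 3P - 3 (supply).
Equate the new curves: 21 - 4P = 3P - 3, giving 24 = 7P, P = 24/7 ≈ 3.4286, q = 51/7 ≈ 7.2857.
ΔP = 3.4286 − 3 = +0.43.

+0.43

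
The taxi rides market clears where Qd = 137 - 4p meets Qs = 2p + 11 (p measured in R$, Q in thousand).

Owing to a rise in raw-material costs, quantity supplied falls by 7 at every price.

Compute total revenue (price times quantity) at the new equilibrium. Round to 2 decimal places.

Before the shock: 137 - 4p = 2p + 11 ⇒ 126 = 6p ⇒ p = 21, Q = 53.
The shock moves the curves to Qd = 137 - 4p and Qs = 2p + 4.
Equate the new curves: 137 - 4p = 2p + 4, giving 133 = 6p, p = 133/6 ≈ 22.1667, Q = 145/3 ≈ 48.3333.
New expenditure = 22.1667 × 48.3333 = 1071.39.

1071.39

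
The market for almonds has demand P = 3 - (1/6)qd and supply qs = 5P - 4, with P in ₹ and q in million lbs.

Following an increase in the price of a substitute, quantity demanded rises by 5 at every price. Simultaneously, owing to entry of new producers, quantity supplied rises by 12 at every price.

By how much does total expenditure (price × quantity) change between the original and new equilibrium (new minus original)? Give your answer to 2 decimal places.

+8.21

Initially, 18 - 6P = 5P - 4, so 22 = 11P and P = 2, q = 6.
The new curves are qd = 23 - 6P (demand) and qs = 5P + 8 (supply).
New equilibrium: 23 - 6P = 5P + 8 ⇒ 15 = 11P ⇒ P = 15/11 ≈ 1.3636, q = 163/11 ≈ 14.8182.
Expenditure moves from 2×6 = 12 to 1.3636×14.8182 = 20.2066; change = +8.21.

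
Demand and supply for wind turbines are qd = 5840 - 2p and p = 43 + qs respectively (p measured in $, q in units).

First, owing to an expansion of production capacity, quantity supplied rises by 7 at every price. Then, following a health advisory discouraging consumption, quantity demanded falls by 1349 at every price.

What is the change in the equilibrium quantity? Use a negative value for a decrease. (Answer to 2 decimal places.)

Solve the original market: 5840 - 2p = p - 43, hence p = 1961 and q = 1918.
After the shift, demand is qd = 4491 - 2p and supply is qs = p - 36.
Equate the new curves: 4491 - 2p = p - 36, giving 4527 = 3p, p = 1509, q = 1473.
Δq = 1473 − 1918 = -445.00.

-445.00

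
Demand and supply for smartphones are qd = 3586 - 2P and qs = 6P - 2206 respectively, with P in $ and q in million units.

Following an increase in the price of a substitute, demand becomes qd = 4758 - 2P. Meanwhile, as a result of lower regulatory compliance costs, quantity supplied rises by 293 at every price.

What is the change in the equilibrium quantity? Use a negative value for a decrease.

+952.25

Initially, 3586 - 2P = 6P - 2206, so 5792 = 8P and P = 724, q = 2138.
The shock moves the curves to qd = 4758 - 2P and qs = 6P - 1913.
Clearing the new market: 4758 - 2P = 6P - 1913, so P = 833.875 and q = 3090.25.
Δq = 3090.25 − 2138 = +952.25.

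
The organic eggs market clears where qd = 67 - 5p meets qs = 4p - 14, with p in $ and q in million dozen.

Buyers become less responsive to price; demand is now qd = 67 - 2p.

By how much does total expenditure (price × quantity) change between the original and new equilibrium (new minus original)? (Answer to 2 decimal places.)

Before the shock: 67 - 5p = 4p - 14 ⇒ 81 = 9p ⇒ p = 9, q = 22.
After the shift, demand is qd = 67 - 2p and supply is qs = 4p - 14.
Setting them equal: 67 - 2p = 4p - 14 → 81 = 6p, so p = 13.5 and q = 40.
Expenditure moves from 9×22 = 198 to 13.5×40 = 540; change = +342.00.

+342.00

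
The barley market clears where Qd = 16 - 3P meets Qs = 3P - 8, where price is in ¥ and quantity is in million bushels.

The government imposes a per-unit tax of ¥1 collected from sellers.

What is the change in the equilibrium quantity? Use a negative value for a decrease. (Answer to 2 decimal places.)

Initially, 16 - 3P = 3P - 8, so 24 = 6P and P = 4, Q = 4.
Since sellers keep the price net of the tax, the effective supply curve becomes Qs = 3P - 11.
Equate the new curves: 16 - 3P = 3P - 11, giving 27 = 6P, P = 4.5, Q = 2.5.
ΔQ = 2.5 − 4 = -1.50.

-1.50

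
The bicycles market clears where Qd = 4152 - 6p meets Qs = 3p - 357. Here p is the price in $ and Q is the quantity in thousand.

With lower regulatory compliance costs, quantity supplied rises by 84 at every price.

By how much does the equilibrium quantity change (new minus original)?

Solve the original market: 4152 - 6p = 3p - 357, hence p = 501 and Q = 1146.
After the shift, demand is Qd = 4152 - 6p and supply is Qs = 3p - 273.
Clearing the new market: 4152 - 6p = 3p - 273, so p = 1475/3 ≈ 491.6667 and Q = 1202.
ΔQ = 1202 − 1146 = +56.

+56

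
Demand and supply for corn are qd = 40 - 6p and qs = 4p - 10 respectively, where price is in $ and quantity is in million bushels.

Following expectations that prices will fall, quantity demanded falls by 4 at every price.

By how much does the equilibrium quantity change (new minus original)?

Original equilibrium: 40 - 6p = 4p - 10 gives 50 = 10p, so p = 5 and q = 10.
After the shift, demand is qd = 36 - 6p and supply is qs = 4p - 10.
Equate the new curves: 36 - 6p = 4p - 10, giving 46 = 10p, p = 4.6, q = 8.4.
Δq = 8.4 − 10 = -1.6.

-1.6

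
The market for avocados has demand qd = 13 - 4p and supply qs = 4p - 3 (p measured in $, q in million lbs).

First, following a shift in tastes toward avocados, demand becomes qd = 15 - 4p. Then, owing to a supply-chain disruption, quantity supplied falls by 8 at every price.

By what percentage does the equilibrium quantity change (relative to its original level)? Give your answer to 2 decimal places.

-60.00

Original equilibrium: 13 - 4p = 4p - 3 gives 16 = 8p, so p = 2 and q = 5.
After the shift, demand is qd = 15 - 4p and supply is qs = 4p - 11.
Setting them equal: 15 - 4p = 4p - 11 → 26 = 8p, so p = 3.25 and q = 2.
%Δq = (2 − 5) / 5 × 100 = -60.00%.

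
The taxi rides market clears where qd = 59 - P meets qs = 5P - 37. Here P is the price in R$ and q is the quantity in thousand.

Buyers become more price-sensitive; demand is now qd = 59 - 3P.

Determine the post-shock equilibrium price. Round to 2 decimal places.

Initially, 59 - P = 5P - 37, so 96 = 6P and P = 16, q = 43.
The new curves are qd = 59 - 3P (demand) and qs = 5P - 37 (supply).
Clearing the new market: 59 - 3P = 5P - 37, so P = 12 and q = 23.

12.00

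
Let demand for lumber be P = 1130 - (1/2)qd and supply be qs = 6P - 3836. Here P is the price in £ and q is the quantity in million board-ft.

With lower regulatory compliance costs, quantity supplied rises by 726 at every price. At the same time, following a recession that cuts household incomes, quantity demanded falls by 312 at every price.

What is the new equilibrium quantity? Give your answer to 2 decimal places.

Before the shock: 2260 - 2P = 6P - 3836 ⇒ 6096 = 8P ⇒ P = 762, q = 736.
With the change applied: demand qd = 1948 - 2P, supply qs = 6P - 3110.
Setting them equal: 1948 - 2P = 6P - 3110 → 5058 = 8P, so P = 632.25 and q = 683.5.

683.50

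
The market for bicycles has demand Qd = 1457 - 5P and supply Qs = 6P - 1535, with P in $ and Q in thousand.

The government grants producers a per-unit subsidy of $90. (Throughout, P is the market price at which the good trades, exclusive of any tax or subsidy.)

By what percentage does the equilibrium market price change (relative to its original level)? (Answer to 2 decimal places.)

-18.05

Solve the original market: 1457 - 5P = 6P - 1535, hence P = 272 and Q = 97.
Since sellers receive the price plus the subsidy, the effective supply curve becomes Qs = 6P - 995.
Clearing the new market: 1457 - 5P = 6P - 995, so P = 2452/11 ≈ 222.9091 and Q = 3767/11 ≈ 342.4545.
%ΔP = (222.9091 − 272) / 272 × 100 = -18.05%.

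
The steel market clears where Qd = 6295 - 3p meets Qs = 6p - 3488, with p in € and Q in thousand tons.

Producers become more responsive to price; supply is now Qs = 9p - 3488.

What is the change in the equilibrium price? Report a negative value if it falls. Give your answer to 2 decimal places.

Original equilibrium: 6295 - 3p = 6p - 3488 gives 9783 = 9p, so p = 1087 and Q = 3034.
With the change applied: demand Qd = 6295 - 3p, supply Qs = 9p - 3488.
Setting them equal: 6295 - 3p = 9p - 3488 → 9783 = 12p, so p = 815.25 and Q = 3849.25.
Δp = 815.25 − 1087 = -271.75.

-271.75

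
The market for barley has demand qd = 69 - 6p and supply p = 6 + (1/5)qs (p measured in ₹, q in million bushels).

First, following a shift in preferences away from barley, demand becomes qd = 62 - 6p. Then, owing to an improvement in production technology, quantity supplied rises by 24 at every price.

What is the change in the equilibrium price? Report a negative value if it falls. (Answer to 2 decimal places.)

Solve the original market: 69 - 6p = 5p - 30, hence p = 9 and q = 15.
The new curves are qd = 62 - 6p (demand) and qs = 5p - 6 (supply).
Setting them equal: 62 - 6p = 5p - 6 → 68 = 11p, so p = 68/11 ≈ 6.1818 and q = 274/11 ≈ 24.9091.
Δp = 6.1818 − 9 = -2.82.

-2.82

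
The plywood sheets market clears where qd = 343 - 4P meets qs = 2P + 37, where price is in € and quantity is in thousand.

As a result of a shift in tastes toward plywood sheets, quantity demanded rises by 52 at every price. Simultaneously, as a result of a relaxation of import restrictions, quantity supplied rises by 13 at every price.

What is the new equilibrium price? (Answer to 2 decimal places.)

Original equilibrium: 343 - 4P = 2P + 37 gives 306 = 6P, so P = 51 and q = 139.
After the shift, demand is qd = 395 - 4P and supply is qs = 2P + 50.
Clearing the new market: 395 - 4P = 2P + 50, so P = 57.5 and q = 165.

57.50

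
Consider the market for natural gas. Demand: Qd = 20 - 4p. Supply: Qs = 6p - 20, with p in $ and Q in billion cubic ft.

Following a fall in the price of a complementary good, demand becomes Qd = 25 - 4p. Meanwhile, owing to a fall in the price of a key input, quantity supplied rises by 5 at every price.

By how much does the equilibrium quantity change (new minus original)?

+5

Initially, 20 - 4p = 6p - 20, so 40 = 10p and p = 4, Q = 4.
The new curves are Qd = 25 - 4p (demand) and Qs = 6p - 15 (supply).
Equate the new curves: 25 - 4p = 6p - 15, giving 40 = 10p, p = 4, Q = 9.
ΔQ = 9 − 4 = +5.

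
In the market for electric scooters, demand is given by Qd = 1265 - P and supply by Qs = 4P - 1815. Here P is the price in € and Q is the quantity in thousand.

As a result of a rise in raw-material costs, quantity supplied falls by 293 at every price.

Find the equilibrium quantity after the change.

590.4

Original equilibrium: 1265 - P = 4P - 1815 gives 3080 = 5P, so P = 616 and Q = 649.
The new curves are Qd = 1265 - P (demand) and Qs = 4P - 2108 (supply).
Setting them equal: 1265 - P = 4P - 2108 → 3373 = 5P, so P = 674.6 and Q = 590.4.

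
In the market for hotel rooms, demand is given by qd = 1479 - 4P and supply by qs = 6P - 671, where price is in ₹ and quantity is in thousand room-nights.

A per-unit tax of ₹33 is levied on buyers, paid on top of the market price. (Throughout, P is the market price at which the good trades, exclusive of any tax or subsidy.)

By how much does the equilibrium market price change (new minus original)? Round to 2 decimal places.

-13.20

Initially, 1479 - 4P = 6P - 671, so 2150 = 10P and P = 215, q = 619.
Since buyers pay the price plus the tax, the effective demand curve becomes qd = 1347 - 4P.
Clearing the new market: 1347 - 4P = 6P - 671, so P = 201.8 and q = 539.8.
ΔP = 201.8 − 215 = -13.20.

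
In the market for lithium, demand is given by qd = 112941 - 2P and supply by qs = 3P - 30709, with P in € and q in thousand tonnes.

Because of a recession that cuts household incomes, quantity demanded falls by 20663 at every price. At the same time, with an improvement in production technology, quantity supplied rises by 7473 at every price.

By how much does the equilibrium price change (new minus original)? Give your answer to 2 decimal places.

-5627.20

Solve the original market: 112941 - 2P = 3P - 30709, hence P = 28730 and q = 55481.
After the shift, demand is qd = 92278 - 2P and supply is qs = 3P - 23236.
Clearing the new market: 92278 - 2P = 3P - 23236, so P = 23102.8 and q = 46072.4.
ΔP = 23102.8 − 28730 = -5627.20.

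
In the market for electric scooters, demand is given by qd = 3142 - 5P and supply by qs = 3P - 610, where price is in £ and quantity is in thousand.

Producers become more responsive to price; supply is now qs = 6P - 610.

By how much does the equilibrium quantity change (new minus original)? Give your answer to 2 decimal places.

+639.55

Original equilibrium: 3142 - 5P = 3P - 610 gives 3752 = 8P, so P = 469 and q = 797.
With the change applied: demand qd = 3142 - 5P, supply qs = 6P - 610.
Equate the new curves: 3142 - 5P = 6P - 610, giving 3752 = 11P, P = 3752/11 ≈ 341.0909, q = 15802/11 ≈ 1436.5455.
Δq = 1436.5455 − 797 = +639.55.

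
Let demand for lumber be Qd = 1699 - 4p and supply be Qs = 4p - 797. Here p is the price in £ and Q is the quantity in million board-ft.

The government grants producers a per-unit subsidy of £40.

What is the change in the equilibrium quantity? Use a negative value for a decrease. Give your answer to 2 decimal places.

Initially, 1699 - 4p = 4p - 797, so 2496 = 8p and p = 312, Q = 451.
Since sellers receive the price plus the subsidy, the effective supply curve becomes Qs = 4p - 637.
Clearing the new market: 1699 - 4p = 4p - 637, so p = 292 and Q = 531.
ΔQ = 531 − 451 = +80.00.

+80.00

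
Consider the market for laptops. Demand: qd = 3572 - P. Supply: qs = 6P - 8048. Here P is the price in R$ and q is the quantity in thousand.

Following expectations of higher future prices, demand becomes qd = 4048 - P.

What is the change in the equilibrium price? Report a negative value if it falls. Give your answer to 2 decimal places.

+68.00

Before the shock: 3572 - P = 6P - 8048 ⇒ 11620 = 7P ⇒ P = 1660, q = 1912.
After the shift, demand is qd = 4048 - P and supply is qs = 6P - 8048.
Clearing the new market: 4048 - P = 6P - 8048, so P = 1728 and q = 2320.
ΔP = 1728 − 1660 = +68.00.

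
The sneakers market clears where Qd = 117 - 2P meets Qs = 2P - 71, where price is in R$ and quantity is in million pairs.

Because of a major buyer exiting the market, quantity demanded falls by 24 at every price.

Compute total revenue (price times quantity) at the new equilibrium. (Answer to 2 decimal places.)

451.00

Original equilibrium: 117 - 2P = 2P - 71 gives 188 = 4P, so P = 47 and Q = 23.
After the shift, demand is Qd = 93 - 2P and supply is Qs = 2P - 71.
New equilibrium: 93 - 2P = 2P - 71 ⇒ 164 = 4P ⇒ P = 41, Q = 11.
New expenditure = 41 × 11 = 451.00.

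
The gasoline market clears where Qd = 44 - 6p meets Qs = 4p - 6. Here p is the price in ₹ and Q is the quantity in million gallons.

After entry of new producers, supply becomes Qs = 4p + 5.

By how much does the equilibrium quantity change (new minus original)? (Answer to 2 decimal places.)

Solve the original market: 44 - 6p = 4p - 6, hence p = 5 and Q = 14.
The shock moves the curves to Qd = 44 - 6p and Qs = 4p + 5.
Clearing the new market: 44 - 6p = 4p + 5, so p = 3.9 and Q = 20.6.
ΔQ = 20.6 − 14 = +6.60.

+6.60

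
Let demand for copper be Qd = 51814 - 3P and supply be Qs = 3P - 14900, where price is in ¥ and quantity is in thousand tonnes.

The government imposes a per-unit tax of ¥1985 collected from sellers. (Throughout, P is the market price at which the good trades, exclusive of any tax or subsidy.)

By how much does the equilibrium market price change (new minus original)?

+992.5

Initially, 51814 - 3P = 3P - 14900, so 66714 = 6P and P = 11119, Q = 18457.
Since sellers keep the price net of the tax, the effective supply curve becomes Qs = 3P - 20855.
Setting them equal: 51814 - 3P = 3P - 20855 → 72669 = 6P, so P = 12111.5 and Q = 15479.5.
ΔP = 12111.5 − 11119 = +992.5.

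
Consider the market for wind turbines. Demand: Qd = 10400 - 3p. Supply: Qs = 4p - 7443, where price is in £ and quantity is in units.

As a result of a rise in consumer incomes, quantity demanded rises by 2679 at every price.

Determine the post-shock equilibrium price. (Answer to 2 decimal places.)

2931.71

Before the shock: 10400 - 3p = 4p - 7443 ⇒ 17843 = 7p ⇒ p = 2549, Q = 2753.
After the shift, demand is Qd = 13079 - 3p and supply is Qs = 4p - 7443.
Clearing the new market: 13079 - 3p = 4p - 7443, so p = 20522/7 ≈ 2931.7143 and Q = 29987/7 ≈ 4283.8571.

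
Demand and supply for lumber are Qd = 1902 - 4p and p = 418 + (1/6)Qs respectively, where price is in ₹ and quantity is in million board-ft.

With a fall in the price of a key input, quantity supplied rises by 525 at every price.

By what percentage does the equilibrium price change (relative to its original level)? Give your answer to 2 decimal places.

-11.90

Original equilibrium: 1902 - 4p = 6p - 2508 gives 4410 = 10p, so p = 441 and Q = 138.
The shock moves the curves to Qd = 1902 - 4p and Qs = 6p - 1983.
Equate the new curves: 1902 - 4p = 6p - 1983, giving 3885 = 10p, p = 388.5, Q = 348.
%Δp = (388.5 − 441) / 441 × 100 = -11.90%.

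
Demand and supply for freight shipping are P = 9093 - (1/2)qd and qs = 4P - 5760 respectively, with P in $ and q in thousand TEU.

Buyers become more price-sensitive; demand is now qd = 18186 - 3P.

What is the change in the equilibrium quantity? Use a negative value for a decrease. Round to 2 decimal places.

-2280.57

Solve the original market: 18186 - 2P = 4P - 5760, hence P = 3991 and q = 10204.
The new curves are qd = 18186 - 3P (demand) and qs = 4P - 5760 (supply).
Clearing the new market: 18186 - 3P = 4P - 5760, so P = 23946/7 ≈ 3420.8571 and q = 55464/7 ≈ 7923.4286.
Δq = 7923.4286 − 10204 = -2280.57.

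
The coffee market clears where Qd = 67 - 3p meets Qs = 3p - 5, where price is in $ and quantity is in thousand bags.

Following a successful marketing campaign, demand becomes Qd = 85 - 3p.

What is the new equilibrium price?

Original equilibrium: 67 - 3p = 3p - 5 gives 72 = 6p, so p = 12 and Q = 31.
After the shift, demand is Qd = 85 - 3p and supply is Qs = 3p - 5.
New equilibrium: 85 - 3p = 3p - 5 ⇒ 90 = 6p ⇒ p = 15, Q = 40.

15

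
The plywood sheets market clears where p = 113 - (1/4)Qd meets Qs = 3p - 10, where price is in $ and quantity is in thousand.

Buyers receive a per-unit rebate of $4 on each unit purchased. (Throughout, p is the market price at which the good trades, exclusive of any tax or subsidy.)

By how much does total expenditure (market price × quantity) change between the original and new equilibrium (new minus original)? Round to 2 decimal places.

Original equilibrium: 452 - 4p = 3p - 10 gives 462 = 7p, so p = 66 and Q = 188.
Since buyers' out-of-pocket price is the market price minus the rebate, the effective demand curve becomes Qd = 468 - 4p.
Setting them equal: 468 - 4p = 3p - 10 → 478 = 7p, so p = 478/7 ≈ 68.2857 and Q = 1364/7 ≈ 194.8571.
Expenditure moves from 66×188 = 12408 to 68.2857×194.8571 = 13305.9592; change = +897.96.

+897.96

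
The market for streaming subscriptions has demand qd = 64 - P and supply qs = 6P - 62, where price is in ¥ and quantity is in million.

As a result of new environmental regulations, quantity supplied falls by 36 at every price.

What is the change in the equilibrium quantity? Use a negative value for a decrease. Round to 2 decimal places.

Before the shock: 64 - P = 6P - 62 ⇒ 126 = 7P ⇒ P = 18, q = 46.
After the shift, demand is qd = 64 - P and supply is qs = 6P - 98.
Equate the new curves: 64 - P = 6P - 98, giving 162 = 7P, P = 162/7 ≈ 23.1429, q = 286/7 ≈ 40.8571.
Δq = 40.8571 − 46 = -5.14.

-5.14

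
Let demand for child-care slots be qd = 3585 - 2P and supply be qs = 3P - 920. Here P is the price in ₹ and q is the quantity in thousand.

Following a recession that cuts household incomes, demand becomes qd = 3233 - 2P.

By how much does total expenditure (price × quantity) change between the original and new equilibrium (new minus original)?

-300945.92

Initially, 3585 - 2P = 3P - 920, so 4505 = 5P and P = 901, q = 1783.
The shock moves the curves to qd = 3233 - 2P and qs = 3P - 920.
Clearing the new market: 3233 - 2P = 3P - 920, so P = 830.6 and q = 1571.8.
Expenditure moves from 901×1783 = 1606483 to 830.6×1571.8 = 1305537.08; change = -300945.92.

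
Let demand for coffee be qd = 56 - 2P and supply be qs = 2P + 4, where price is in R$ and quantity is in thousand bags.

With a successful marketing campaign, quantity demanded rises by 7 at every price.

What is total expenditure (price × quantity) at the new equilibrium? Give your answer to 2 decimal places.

494.13

Solve the original market: 56 - 2P = 2P + 4, hence P = 13 and q = 30.
The new curves are qd = 63 - 2P (demand) and qs = 2P + 4 (supply).
New equilibrium: 63 - 2P = 2P + 4 ⇒ 59 = 4P ⇒ P = 14.75, q = 33.5.
New expenditure = 14.75 × 33.5 = 494.13.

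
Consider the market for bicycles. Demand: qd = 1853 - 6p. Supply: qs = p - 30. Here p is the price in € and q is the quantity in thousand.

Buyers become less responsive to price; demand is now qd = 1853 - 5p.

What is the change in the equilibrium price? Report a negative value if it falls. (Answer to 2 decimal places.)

Before the shock: 1853 - 6p = p - 30 ⇒ 1883 = 7p ⇒ p = 269, q = 239.
With the change applied: demand qd = 1853 - 5p, supply qs = p - 30.
New equilibrium: 1853 - 5p = p - 30 ⇒ 1883 = 6p ⇒ p = 1883/6 ≈ 313.8333, q = 1703/6 ≈ 283.8333.
Δp = 313.8333 − 269 = +44.83.

+44.83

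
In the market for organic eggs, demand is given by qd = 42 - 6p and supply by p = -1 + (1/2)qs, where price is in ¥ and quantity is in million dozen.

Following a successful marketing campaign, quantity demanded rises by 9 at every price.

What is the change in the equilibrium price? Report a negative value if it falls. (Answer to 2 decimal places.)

Initially, 42 - 6p = 2p + 2, so 40 = 8p and p = 5, q = 12.
After the shift, demand is qd = 51 - 6p and supply is qs = 2p + 2.
New equilibrium: 51 - 6p = 2p + 2 ⇒ 49 = 8p ⇒ p = 6.125, q = 14.25.
Δp = 6.125 − 5 = +1.13.

+1.13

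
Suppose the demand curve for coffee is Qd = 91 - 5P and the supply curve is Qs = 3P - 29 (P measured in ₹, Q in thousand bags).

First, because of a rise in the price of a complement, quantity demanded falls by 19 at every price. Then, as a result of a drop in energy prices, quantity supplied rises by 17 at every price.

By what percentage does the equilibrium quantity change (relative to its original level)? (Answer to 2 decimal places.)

+21.88

Original equilibrium: 91 - 5P = 3P - 29 gives 120 = 8P, so P = 15 and Q = 16.
After the shift, demand is Qd = 72 - 5P and supply is Qs = 3P - 12.
New equilibrium: 72 - 5P = 3P - 12 ⇒ 84 = 8P ⇒ P = 10.5, Q = 19.5.
%ΔQ = (19.5 − 16) / 16 × 100 = +21.88%.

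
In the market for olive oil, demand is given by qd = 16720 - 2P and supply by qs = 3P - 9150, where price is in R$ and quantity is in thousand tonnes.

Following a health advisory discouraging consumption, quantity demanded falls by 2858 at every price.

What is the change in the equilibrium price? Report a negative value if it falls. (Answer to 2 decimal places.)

-571.60

Before the shock: 16720 - 2P = 3P - 9150 ⇒ 25870 = 5P ⇒ P = 5174, q = 6372.
The shock moves the curves to qd = 13862 - 2P and qs = 3P - 9150.
Equate the new curves: 13862 - 2P = 3P - 9150, giving 23012 = 5P, P = 4602.4, q = 4657.2.
ΔP = 4602.4 − 5174 = -571.60.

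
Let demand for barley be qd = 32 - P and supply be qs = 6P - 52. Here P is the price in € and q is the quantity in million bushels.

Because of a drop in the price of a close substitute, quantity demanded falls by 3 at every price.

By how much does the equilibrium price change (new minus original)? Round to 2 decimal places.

Initially, 32 - P = 6P - 52, so 84 = 7P and P = 12, q = 20.
After the shift, demand is qd = 29 - P and supply is qs = 6P - 52.
New equilibrium: 29 - P = 6P - 52 ⇒ 81 = 7P ⇒ P = 81/7 ≈ 11.5714, q = 122/7 ≈ 17.4286.
ΔP = 11.5714 − 12 = -0.43.

-0.43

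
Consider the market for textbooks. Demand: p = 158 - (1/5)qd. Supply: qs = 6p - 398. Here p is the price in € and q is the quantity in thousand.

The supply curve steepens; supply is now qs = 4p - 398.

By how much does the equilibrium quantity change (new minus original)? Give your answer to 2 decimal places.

-120.00

Initially, 790 - 5p = 6p - 398, so 1188 = 11p and p = 108, q = 250.
With the change applied: demand qd = 790 - 5p, supply qs = 4p - 398.
Equate the new curves: 790 - 5p = 4p - 398, giving 1188 = 9p, p = 132, q = 130.
Δq = 130 − 250 = -120.00.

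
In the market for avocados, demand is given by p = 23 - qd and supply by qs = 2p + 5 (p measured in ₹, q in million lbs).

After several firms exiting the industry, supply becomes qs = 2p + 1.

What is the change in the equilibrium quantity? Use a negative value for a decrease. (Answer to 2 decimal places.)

-1.33

Original equilibrium: 23 - p = 2p + 5 gives 18 = 3p, so p = 6 and q = 17.
The shock moves the curves to qd = 23 - p and qs = 2p + 1.
Equate the new curves: 23 - p = 2p + 1, giving 22 = 3p, p = 22/3 ≈ 7.3333, q = 47/3 ≈ 15.6667.
Δq = 15.6667 − 17 = -1.33.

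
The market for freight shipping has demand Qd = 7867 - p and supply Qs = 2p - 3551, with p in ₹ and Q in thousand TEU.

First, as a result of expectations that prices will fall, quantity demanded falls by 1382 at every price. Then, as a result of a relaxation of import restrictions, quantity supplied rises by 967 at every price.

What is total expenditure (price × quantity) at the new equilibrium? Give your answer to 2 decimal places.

Original equilibrium: 7867 - p = 2p - 3551 gives 11418 = 3p, so p = 3806 and Q = 4061.
The new curves are Qd = 6485 - p (demand) and Qs = 2p - 2584 (supply).
Clearing the new market: 6485 - p = 2p - 2584, so p = 3023 and Q = 3462.
New expenditure = 3023 × 3462 = 10465626.00.

10465626.00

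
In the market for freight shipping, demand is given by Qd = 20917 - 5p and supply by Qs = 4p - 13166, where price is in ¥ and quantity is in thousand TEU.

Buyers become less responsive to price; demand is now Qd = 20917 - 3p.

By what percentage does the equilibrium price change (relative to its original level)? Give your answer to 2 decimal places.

Solve the original market: 20917 - 5p = 4p - 13166, hence p = 3787 and Q = 1982.
The shock moves the curves to Qd = 20917 - 3p and Qs = 4p - 13166.
Clearing the new market: 20917 - 3p = 4p - 13166, so p = 4869 and Q = 6310.
%Δp = (4869 − 3787) / 3787 × 100 = +28.57%.

+28.57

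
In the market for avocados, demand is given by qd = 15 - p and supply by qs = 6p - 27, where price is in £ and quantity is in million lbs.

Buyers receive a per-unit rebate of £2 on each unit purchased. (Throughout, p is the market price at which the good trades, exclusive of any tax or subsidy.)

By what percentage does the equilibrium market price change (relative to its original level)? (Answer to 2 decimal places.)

Solve the original market: 15 - p = 6p - 27, hence p = 6 and q = 9.
Since buyers' out-of-pocket price is the market price minus the rebate, the effective demand curve becomes qd = 17 - p.
Setting them equal: 17 - p = 6p - 27 → 44 = 7p, so p = 44/7 ≈ 6.2857 and q = 75/7 ≈ 10.7143.
%Δp = (6.2857 − 6) / 6 × 100 = +4.76%.

+4.76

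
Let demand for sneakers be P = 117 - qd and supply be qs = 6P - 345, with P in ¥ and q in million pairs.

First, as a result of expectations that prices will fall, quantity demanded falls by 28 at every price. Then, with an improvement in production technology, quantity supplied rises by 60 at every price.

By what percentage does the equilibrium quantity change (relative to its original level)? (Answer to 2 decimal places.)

-30.25

Before the shock: 117 - P = 6P - 345 ⇒ 462 = 7P ⇒ P = 66, q = 51.
With the change applied: demand qd = 89 - P, supply qs = 6P - 285.
Equate the new curves: 89 - P = 6P - 285, giving 374 = 7P, P = 374/7 ≈ 53.4286, q = 249/7 ≈ 35.5714.
%Δq = (35.5714 − 51) / 51 × 100 = -30.25%.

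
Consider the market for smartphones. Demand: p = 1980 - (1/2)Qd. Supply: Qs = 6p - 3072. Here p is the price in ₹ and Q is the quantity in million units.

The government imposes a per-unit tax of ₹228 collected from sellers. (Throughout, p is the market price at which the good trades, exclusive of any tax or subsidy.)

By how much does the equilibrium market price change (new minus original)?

+171

Initially, 3960 - 2p = 6p - 3072, so 7032 = 8p and p = 879, Q = 2202.
Since sellers keep the price net of the tax, the effective supply curve becomes Qs = 6p - 4440.
Setting them equal: 3960 - 2p = 6p - 4440 → 8400 = 8p, so p = 1050 and Q = 1860.
Δp = 1050 − 879 = +171.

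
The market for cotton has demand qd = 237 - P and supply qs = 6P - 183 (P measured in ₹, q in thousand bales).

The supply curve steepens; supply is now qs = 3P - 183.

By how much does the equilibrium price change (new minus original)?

+45

Before the shock: 237 - P = 6P - 183 ⇒ 420 = 7P ⇒ P = 60, q = 177.
After the shift, demand is qd = 237 - P and supply is qs = 3P - 183.
Equate the new curves: 237 - P = 3P - 183, giving 420 = 4P, P = 105, q = 132.
ΔP = 105 − 60 = +45.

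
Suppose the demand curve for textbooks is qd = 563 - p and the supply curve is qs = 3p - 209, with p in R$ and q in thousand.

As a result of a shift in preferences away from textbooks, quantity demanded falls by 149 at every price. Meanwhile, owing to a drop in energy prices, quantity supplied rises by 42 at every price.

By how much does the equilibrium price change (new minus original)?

Original equilibrium: 563 - p = 3p - 209 gives 772 = 4p, so p = 193 and q = 370.
The new curves are qd = 414 - p (demand) and qs = 3p - 167 (supply).
New equilibrium: 414 - p = 3p - 167 ⇒ 581 = 4p ⇒ p = 145.25, q = 268.75.
Δp = 145.25 − 193 = -47.75.

-47.75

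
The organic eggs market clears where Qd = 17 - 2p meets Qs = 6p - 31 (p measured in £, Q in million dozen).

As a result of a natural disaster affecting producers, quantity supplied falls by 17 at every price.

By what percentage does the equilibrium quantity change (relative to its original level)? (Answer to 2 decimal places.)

-85.00

Before the shock: 17 - 2p = 6p - 31 ⇒ 48 = 8p ⇒ p = 6, Q = 5.
After the shift, demand is Qd = 17 - 2p and supply is Qs = 6p - 48.
Setting them equal: 17 - 2p = 6p - 48 → 65 = 8p, so p = 8.125 and Q = 0.75.
%ΔQ = (0.75 − 5) / 5 × 100 = -85.00%.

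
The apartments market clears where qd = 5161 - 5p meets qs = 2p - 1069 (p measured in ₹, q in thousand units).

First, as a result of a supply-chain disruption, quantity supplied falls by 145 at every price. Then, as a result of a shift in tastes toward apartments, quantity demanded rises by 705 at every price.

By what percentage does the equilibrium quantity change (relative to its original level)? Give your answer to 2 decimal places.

Initially, 5161 - 5p = 2p - 1069, so 6230 = 7p and p = 890, q = 711.
With the change applied: demand qd = 5866 - 5p, supply qs = 2p - 1214.
Clearing the new market: 5866 - 5p = 2p - 1214, so p = 7080/7 ≈ 1011.4286 and q = 5662/7 ≈ 808.8571.
%Δq = (808.8571 − 711) / 711 × 100 = +13.76%.

+13.76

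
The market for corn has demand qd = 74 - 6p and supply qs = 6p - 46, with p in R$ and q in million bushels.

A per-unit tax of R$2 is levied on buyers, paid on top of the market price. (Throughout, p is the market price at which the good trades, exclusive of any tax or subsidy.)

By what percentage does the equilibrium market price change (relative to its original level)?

-10

Initially, 74 - 6p = 6p - 46, so 120 = 12p and p = 10, q = 14.
Since buyers pay the price plus the tax, the effective demand curve becomes qd = 62 - 6p.
New equilibrium: 62 - 6p = 6p - 46 ⇒ 108 = 12p ⇒ p = 9, q = 8.
%Δp = (9 − 10) / 10 × 100 = -10%.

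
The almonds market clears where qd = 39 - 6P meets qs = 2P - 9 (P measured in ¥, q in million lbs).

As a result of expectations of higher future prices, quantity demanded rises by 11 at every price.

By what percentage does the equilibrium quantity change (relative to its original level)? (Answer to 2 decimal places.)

Initially, 39 - 6P = 2P - 9, so 48 = 8P and P = 6, q = 3.
After the shift, demand is qd = 50 - 6P and supply is qs = 2P - 9.
Equate the new curves: 50 - 6P = 2P - 9, giving 59 = 8P, P = 7.375, q = 5.75.
%Δq = (5.75 − 3) / 3 × 100 = +91.67%.

+91.67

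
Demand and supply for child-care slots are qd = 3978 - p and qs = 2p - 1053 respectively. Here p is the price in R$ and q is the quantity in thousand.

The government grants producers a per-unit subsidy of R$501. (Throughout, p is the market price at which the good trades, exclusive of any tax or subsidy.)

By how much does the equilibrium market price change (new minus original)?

-334

Before the shock: 3978 - p = 2p - 1053 ⇒ 5031 = 3p ⇒ p = 1677, q = 2301.
Since sellers receive the price plus the subsidy, the effective supply curve becomes qs = 2p - 51.
New equilibrium: 3978 - p = 2p - 51 ⇒ 4029 = 3p ⇒ p = 1343, q = 2635.
Δp = 1343 − 1677 = -334.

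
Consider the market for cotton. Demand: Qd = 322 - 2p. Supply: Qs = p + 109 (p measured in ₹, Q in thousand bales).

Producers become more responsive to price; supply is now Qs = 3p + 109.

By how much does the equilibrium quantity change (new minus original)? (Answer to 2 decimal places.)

+56.80

Solve the original market: 322 - 2p = p + 109, hence p = 71 and Q = 180.
The shock moves the curves to Qd = 322 - 2p and Qs = 3p + 109.
Clearing the new market: 322 - 2p = 3p + 109, so p = 42.6 and Q = 236.8.
ΔQ = 236.8 − 180 = +56.80.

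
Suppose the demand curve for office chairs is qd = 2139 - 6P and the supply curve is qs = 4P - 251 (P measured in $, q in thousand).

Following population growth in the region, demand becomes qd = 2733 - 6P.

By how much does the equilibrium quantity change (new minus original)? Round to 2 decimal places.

+237.60

Solve the original market: 2139 - 6P = 4P - 251, hence P = 239 and q = 705.
The new curves are qd = 2733 - 6P (demand) and qs = 4P - 251 (supply).
Clearing the new market: 2733 - 6P = 4P - 251, so P = 298.4 and q = 942.6.
Δq = 942.6 − 705 = +237.60.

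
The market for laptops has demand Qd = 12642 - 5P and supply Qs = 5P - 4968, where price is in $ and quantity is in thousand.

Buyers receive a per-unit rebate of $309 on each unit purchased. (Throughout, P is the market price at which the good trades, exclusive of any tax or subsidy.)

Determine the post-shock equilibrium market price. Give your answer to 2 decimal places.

Solve the original market: 12642 - 5P = 5P - 4968, hence P = 1761 and Q = 3837.
Since buyers' out-of-pocket price is the market price minus the rebate, the effective demand curve becomes Qd = 14187 - 5P.
Clearing the new market: 14187 - 5P = 5P - 4968, so P = 1915.5 and Q = 4609.5.

1915.50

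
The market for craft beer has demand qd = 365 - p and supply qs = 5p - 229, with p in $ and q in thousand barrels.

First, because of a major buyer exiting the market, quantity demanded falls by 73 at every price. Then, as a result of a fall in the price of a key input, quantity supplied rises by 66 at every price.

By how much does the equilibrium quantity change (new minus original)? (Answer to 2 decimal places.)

-49.83

Original equilibrium: 365 - p = 5p - 229 gives 594 = 6p, so p = 99 and q = 266.
With the change applied: demand qd = 292 - p, supply qs = 5p - 163.
Equate the new curves: 292 - p = 5p - 163, giving 455 = 6p, p = 455/6 ≈ 75.8333, q = 1297/6 ≈ 216.1667.
Δq = 216.1667 − 266 = -49.83.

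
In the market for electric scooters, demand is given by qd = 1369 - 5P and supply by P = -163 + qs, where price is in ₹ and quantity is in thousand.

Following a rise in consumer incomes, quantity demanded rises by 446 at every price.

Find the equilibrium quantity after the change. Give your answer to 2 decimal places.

Before the shock: 1369 - 5P = P + 163 ⇒ 1206 = 6P ⇒ P = 201, q = 364.
The shock moves the curves to qd = 1815 - 5P and qs = P + 163.
Equate the new curves: 1815 - 5P = P + 163, giving 1652 = 6P, P = 826/3 ≈ 275.3333, q = 1315/3 ≈ 438.3333.

438.33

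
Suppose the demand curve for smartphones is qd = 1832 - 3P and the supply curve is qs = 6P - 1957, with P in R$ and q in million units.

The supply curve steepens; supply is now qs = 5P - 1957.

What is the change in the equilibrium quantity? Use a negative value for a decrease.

-157.875

Original equilibrium: 1832 - 3P = 6P - 1957 gives 3789 = 9P, so P = 421 and q = 569.
The shock moves the curves to qd = 1832 - 3P and qs = 5P - 1957.
Clearing the new market: 1832 - 3P = 5P - 1957, so P = 473.625 and q = 411.125.
Δq = 411.125 − 569 = -157.875.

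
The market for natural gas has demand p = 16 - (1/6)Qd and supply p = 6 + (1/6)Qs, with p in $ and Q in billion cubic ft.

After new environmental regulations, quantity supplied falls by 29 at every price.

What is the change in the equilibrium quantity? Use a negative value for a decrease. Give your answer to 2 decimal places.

-14.50

Solve the original market: 96 - 6p = 6p - 36, hence p = 11 and Q = 30.
The shock moves the curves to Qd = 96 - 6p and Qs = 6p - 65.
New equilibrium: 96 - 6p = 6p - 65 ⇒ 161 = 12p ⇒ p = 161/12 ≈ 13.4167, Q = 15.5.
ΔQ = 15.5 − 30 = -14.50.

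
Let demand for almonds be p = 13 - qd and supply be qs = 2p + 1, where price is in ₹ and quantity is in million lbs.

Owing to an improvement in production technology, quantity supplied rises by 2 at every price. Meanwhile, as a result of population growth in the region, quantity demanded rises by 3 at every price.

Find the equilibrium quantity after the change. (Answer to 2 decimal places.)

11.67

Initially, 13 - p = 2p + 1, so 12 = 3p and p = 4, q = 9.
With the change applied: demand qd = 16 - p, supply qs = 2p + 3.
Setting them equal: 16 - p = 2p + 3 → 13 = 3p, so p = 13/3 ≈ 4.3333 and q = 35/3 ≈ 11.6667.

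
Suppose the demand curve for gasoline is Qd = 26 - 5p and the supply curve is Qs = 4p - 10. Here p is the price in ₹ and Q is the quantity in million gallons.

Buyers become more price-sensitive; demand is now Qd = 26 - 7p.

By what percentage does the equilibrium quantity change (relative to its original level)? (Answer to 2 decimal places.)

-48.48

Original equilibrium: 26 - 5p = 4p - 10 gives 36 = 9p, so p = 4 and Q = 6.
With the change applied: demand Qd = 26 - 7p, supply Qs = 4p - 10.
Clearing the new market: 26 - 7p = 4p - 10, so p = 36/11 ≈ 3.2727 and Q = 34/11 ≈ 3.0909.
%ΔQ = (3.0909 − 6) / 6 × 100 = -48.48%.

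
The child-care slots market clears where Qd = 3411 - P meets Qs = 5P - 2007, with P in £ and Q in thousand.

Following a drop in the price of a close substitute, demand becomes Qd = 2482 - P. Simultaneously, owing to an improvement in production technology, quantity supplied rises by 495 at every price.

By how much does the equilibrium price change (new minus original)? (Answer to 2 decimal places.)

-237.33

Original equilibrium: 3411 - P = 5P - 2007 gives 5418 = 6P, so P = 903 and Q = 2508.
The shock moves the curves to Qd = 2482 - P and Qs = 5P - 1512.
New equilibrium: 2482 - P = 5P - 1512 ⇒ 3994 = 6P ⇒ P = 1997/3 ≈ 665.6667, Q = 5449/3 ≈ 1816.3333.
ΔP = 665.6667 − 903 = -237.33.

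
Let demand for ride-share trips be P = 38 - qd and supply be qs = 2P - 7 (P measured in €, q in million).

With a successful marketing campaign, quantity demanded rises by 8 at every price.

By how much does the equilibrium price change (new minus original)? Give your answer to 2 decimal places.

Initially, 38 - P = 2P - 7, so 45 = 3P and P = 15, q = 23.
The shock moves the curves to qd = 46 - P and qs = 2P - 7.
New equilibrium: 46 - P = 2P - 7 ⇒ 53 = 3P ⇒ P = 53/3 ≈ 17.6667, q = 85/3 ≈ 28.3333.
ΔP = 17.6667 − 15 = +2.67.

+2.67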